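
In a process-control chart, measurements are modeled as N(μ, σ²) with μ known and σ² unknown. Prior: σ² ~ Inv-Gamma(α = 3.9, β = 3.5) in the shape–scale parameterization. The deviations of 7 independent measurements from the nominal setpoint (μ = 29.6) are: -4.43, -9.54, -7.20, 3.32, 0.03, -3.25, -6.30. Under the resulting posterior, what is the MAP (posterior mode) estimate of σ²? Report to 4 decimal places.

With known mean μ and an Inverse-Gamma(α, β) prior on σ², the Normal likelihood is conjugate: posterior is Inv-Gamma(α + n/2, β + Σ(xᵢ−μ)²/2).
Σ(xᵢ−μ)² = (-4.43)² + (-9.54)² + (-7.20)² + (3.32)² + (0.03)² + (-3.25)² + (-6.30)² = 223.7523.
Posterior: Inv-Gamma(3.9 + 7/2, 3.5 + 223.7523/2) = Inv-Gamma(7.40, 115.37615).
Mode = β/(α+1) = 115.37615/8.40 = 13.7353.

13.7353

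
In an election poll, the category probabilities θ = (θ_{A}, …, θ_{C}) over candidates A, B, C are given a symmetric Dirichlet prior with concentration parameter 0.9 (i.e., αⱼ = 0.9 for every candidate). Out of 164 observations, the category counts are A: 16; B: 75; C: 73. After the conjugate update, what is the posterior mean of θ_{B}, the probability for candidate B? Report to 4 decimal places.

0.4553

The Dirichlet prior is conjugate to the Multinomial likelihood: each posterior αⱼ = prior αⱼ + observed count nⱼ.
Posterior concentration: (16.9, 75.9, 73.9), total = 166.7.
E[θ_{B}|data] = α_{B}/Σα = 75.9/166.7 = 0.4553.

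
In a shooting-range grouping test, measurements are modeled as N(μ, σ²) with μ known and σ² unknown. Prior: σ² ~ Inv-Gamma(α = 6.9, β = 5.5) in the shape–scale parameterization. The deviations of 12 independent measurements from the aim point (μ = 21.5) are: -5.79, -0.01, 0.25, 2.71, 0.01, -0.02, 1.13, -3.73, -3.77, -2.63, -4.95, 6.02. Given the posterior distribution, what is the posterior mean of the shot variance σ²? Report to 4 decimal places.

6.2602

With known mean μ and an Inverse-Gamma(α, β) prior on σ², the Normal likelihood is conjugate: posterior is Inv-Gamma(α + n/2, β + Σ(xᵢ−μ)²/2).
Σ(xᵢ−μ)² = (-5.79)² + (-0.01)² + (0.25)² + (2.71)² + (0.01)² + (-0.02)² + (1.13)² + (-3.73)² + (-3.77)² + (-2.63)² + (-4.95)² + (6.02)² = 137.9938.
Posterior: Inv-Gamma(6.9 + 12/2, 5.5 + 137.9938/2) = Inv-Gamma(12.90, 74.49690).
E[σ²|data] = β/(α−1) = 74.49690/11.90 = 6.2602.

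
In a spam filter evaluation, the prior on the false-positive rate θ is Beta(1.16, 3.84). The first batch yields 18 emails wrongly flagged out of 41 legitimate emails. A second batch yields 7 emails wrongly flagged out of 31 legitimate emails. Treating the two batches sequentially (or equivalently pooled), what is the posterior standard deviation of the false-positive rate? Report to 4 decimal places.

0.0536

The Beta prior is conjugate to a Binomial/Bernoulli likelihood; the update adds successes to α and failures to β.
After batch 1: Beta(1.16+18, 3.84+23) = Beta(19.16, 26.84).
After batch 2: Beta(19.16+7, 26.84+24) = Beta(26.16, 50.84).
Var = αβ/((α+β)²(α+β+1)) = 26.16·50.84/(77.00²·78.00) = 0.00287586; SD = √0.00287586 = 0.0536.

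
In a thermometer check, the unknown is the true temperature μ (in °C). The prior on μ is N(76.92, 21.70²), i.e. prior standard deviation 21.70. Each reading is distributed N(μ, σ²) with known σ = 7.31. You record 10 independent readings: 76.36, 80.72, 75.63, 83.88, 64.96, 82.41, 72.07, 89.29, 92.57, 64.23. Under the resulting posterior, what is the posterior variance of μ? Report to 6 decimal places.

5.283652

For Normal data with known variance σ², a Normal(μ₀, σ₀²) prior on μ is conjugate. Posterior precision = 1/σ₀² + n/σ²; posterior mean is the precision-weighted average of μ₀ and x̄.
σ₀² = 21.70² = 470.89, σ² = 7.31² = 53.4361; σ² + n·σ₀² = 53.4361 + 10·470.89 = 4762.3361.
Posterior precision = 1/σ₀² + n/σ² = 1/470.89 + 10/53.4361 = (σ² + n·σ₀²)/(σ₀²σ²) = 4762.3361/(470.89·53.4361); posterior variance σₙ² = σ₀²σ²/(σ² + n·σ₀²) = 470.89·53.4361/4762.3361 = 5.283652.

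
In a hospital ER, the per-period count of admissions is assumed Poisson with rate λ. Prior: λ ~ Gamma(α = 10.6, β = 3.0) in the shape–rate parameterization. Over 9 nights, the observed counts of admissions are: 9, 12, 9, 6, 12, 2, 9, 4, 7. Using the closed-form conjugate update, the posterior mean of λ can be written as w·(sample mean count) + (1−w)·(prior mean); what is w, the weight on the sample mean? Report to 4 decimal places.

0.7500

With a Gamma(shape α, rate β) prior, the Poisson likelihood is conjugate: the posterior is Gamma(α + ΣXᵢ, β + n).
Posterior mean = (α₀+S)/(β₀+n) = [n/(β₀+n)]·(S/n) + [β₀/(β₀+n)]·(α₀/β₀), so only n and β₀ enter the weight.
Weight on data w = n/(β₀+n) = 9/(3.0+9) = 9/12.0 = 0.7500.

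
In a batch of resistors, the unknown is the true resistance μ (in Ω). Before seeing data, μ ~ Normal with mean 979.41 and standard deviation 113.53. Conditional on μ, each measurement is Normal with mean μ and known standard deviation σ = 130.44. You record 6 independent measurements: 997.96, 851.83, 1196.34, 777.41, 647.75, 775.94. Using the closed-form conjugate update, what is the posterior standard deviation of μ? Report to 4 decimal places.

48.2117

For Normal data with known variance σ², a Normal(μ₀, σ₀²) prior on μ is conjugate. Posterior precision = 1/σ₀² + n/σ²; posterior mean is the precision-weighted average of μ₀ and x̄.
σ₀² = 113.53² = 12889.0609, σ² = 130.44² = 17014.5936; σ² + n·σ₀² = 17014.5936 + 6·12889.0609 = 94348.959.
Posterior precision = 1/σ₀² + n/σ² = 1/12889.0609 + 6/17014.5936 = (σ² + n·σ₀²)/(σ₀²σ²) = 94348.959/(12889.0609·17014.5936); posterior variance σₙ² = σ₀²σ²/(σ² + n·σ₀²) = 12889.0609·17014.5936/94348.959 = 2324.372578.
Posterior SD = √σₙ² = √(12889.0609·17014.5936/94348.959) = 48.2117.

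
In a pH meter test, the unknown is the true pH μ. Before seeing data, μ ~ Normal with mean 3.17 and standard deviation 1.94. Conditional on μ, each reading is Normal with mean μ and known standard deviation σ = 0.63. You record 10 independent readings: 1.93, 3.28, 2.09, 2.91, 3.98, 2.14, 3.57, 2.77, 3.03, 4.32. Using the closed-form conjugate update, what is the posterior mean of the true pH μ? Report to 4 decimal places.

3.0038

For Normal data with known variance σ², a Normal(μ₀, σ₀²) prior on μ is conjugate. Posterior precision = 1/σ₀² + n/σ²; posterior mean is the precision-weighted average of μ₀ and x̄.
Σxᵢ = 1.93 + 3.28 + 2.09 + 2.91 + 3.98 + 2.14 + 3.57 + 2.77 + 3.03 + 4.32 = 30.02, so n·x̄ = 30.02.
σ₀² = 1.94² = 3.7636, σ² = 0.63² = 0.3969; σ² + n·σ₀² = 0.3969 + 10·3.7636 = 38.0329.
Posterior mean = (μ₀/σ₀² + n·x̄/σ²)/(1/σ₀² + n/σ²) = (σ²·μ₀ + σ₀²·n·x̄)/(σ² + n·σ₀²) = (0.3969·3.17 + 3.7636·30.02)/38.0329 = 114.241445/38.0329 = 3.0038.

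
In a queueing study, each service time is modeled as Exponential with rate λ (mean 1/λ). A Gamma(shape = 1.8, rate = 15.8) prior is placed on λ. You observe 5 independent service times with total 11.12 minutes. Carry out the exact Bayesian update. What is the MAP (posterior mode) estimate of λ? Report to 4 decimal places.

0.2155

With a Gamma(shape α, rate β) prior on the exponential rate λ, the posterior after n observations with total T = Σxᵢ is Gamma(α+n, β+T).
Posterior: Gamma(1.8+5, 15.8+11.12) = Gamma(6.8, 26.92).
Mode = (α−1)/β = 0.2155.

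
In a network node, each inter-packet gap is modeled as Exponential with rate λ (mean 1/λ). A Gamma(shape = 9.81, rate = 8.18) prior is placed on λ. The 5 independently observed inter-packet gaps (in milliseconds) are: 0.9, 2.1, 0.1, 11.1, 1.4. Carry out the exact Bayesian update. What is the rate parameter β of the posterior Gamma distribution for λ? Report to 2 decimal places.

23.78

With a Gamma(shape α, rate β) prior on the exponential rate λ, the posterior after n observations with total T = Σxᵢ is Gamma(α+n, β+T).
Sum of observations T = 15.6 milliseconds; n = 5.
Posterior: Gamma(9.81+5, 8.18+15.6) = Gamma(14.81, 23.78).
Posterior β = 23.78.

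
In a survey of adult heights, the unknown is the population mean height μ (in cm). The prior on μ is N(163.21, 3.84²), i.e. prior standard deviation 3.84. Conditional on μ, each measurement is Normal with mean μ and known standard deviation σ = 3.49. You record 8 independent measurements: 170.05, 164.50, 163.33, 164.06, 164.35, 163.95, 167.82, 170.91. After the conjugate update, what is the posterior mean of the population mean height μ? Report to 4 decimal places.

165.8488

For Normal data with known variance σ², a Normal(μ₀, σ₀²) prior on μ is conjugate. Posterior precision = 1/σ₀² + n/σ²; posterior mean is the precision-weighted average of μ₀ and x̄.
Σxᵢ = 170.05 + 164.50 + 163.33 + 164.06 + 164.35 + 163.95 + 167.82 + 170.91 = 1328.97, so n·x̄ = 1328.97.
σ₀² = 3.84² = 14.7456, σ² = 3.49² = 12.1801; σ² + n·σ₀² = 12.1801 + 8·14.7456 = 130.1449.
Posterior mean = (μ₀/σ₀² + n·x̄/σ²)/(1/σ₀² + n/σ²) = (σ²·μ₀ + σ₀²·n·x̄)/(σ² + n·σ₀²) = (12.1801·163.21 + 14.7456·1328.97)/130.1449 = 21584.374153/130.1449 = 165.8488.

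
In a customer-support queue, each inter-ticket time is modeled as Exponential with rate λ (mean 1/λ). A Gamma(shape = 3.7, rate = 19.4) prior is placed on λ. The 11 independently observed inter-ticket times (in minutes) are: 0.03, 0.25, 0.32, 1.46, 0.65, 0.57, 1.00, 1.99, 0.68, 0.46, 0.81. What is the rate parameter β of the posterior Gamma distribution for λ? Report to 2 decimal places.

With a Gamma(shape α, rate β) prior on the exponential rate λ, the posterior after n observations with total T = Σxᵢ is Gamma(α+n, β+T).
Sum of observations T = 8.22 minutes; n = 11.
Posterior: Gamma(3.7+11, 19.4+8.22) = Gamma(14.7, 27.62).
Posterior β = 27.62.

27.62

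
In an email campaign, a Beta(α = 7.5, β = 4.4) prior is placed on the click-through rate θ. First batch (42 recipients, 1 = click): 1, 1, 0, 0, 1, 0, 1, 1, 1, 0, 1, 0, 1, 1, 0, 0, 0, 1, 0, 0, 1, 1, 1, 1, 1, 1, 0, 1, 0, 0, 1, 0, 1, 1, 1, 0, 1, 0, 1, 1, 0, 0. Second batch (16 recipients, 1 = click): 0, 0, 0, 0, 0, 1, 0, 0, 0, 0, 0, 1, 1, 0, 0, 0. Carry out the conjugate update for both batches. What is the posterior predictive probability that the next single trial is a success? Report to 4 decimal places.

0.4936

The Beta prior is conjugate to a Binomial/Bernoulli likelihood; the update adds successes to α and failures to β.
After batch 1: Beta(7.5+24, 4.4+18) = Beta(31.5, 22.4).
After batch 2: Beta(31.5+3, 22.4+13) = Beta(34.5, 35.4).
For a single future Bernoulli trial, P(success | data) = α/(α+β) = 0.4936.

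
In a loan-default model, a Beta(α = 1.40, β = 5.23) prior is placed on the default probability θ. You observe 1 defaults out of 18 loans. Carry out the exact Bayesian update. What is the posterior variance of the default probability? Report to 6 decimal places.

0.003431

The Beta prior is conjugate to a Binomial/Bernoulli likelihood; the update adds successes to α and failures to β.
Posterior: Beta(α+k, β+n−k) = Beta(1.40+1, 5.23+17) = Beta(2.40, 22.23).
Var = αβ/((α+β)²(α+β+1)) = 2.40·22.23/(24.63²·25.63) = 0.003431.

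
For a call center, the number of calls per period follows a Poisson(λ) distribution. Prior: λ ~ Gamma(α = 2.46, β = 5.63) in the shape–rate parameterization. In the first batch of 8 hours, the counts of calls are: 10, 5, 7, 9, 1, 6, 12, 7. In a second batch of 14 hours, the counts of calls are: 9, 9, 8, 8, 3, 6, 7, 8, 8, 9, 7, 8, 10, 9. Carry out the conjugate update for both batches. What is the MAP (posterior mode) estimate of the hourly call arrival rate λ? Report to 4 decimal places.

6.0608

With a Gamma(shape α, rate β) prior, the Poisson likelihood is conjugate: the posterior is Gamma(α + ΣXᵢ, β + n).
Batch 1: sum of counts S = 57 over n = 8 hours.
After batch 1: Gamma(α+S, β+n) = Gamma(2.46+57, 5.63+8) = Gamma(59.46, 13.63).
Batch 2: sum of counts S = 109 over n = 14 hours.
After batch 2: Gamma(α+S, β+n) = Gamma(59.46+109, 13.63+14) = Gamma(168.46, 27.63).
Mode of Gamma(α,β) for α≥1 is (α−1)/β = 167.46/27.63 = 6.0608.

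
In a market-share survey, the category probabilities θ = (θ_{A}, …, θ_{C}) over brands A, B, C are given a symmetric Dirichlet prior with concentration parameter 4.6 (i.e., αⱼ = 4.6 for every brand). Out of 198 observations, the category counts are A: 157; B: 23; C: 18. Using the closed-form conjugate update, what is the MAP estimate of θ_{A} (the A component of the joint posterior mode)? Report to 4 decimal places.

The Dirichlet prior is conjugate to the Multinomial likelihood: each posterior αⱼ = prior αⱼ + observed count nⱼ.
Posterior concentration: (161.6, 27.6, 22.6), total = 211.8.
Joint mode component: (α_{A}−1)/(Σα−K) = 160.6/208.8 = 0.7692.

0.7692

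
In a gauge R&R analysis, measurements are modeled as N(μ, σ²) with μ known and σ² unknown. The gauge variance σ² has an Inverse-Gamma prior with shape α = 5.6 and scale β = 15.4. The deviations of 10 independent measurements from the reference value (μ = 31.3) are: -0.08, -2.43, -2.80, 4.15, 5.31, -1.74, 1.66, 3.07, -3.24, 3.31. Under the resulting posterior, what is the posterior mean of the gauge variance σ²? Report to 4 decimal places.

6.5954

With known mean μ and an Inverse-Gamma(α, β) prior on σ², the Normal likelihood is conjugate: posterior is Inv-Gamma(α + n/2, β + Σ(xᵢ−μ)²/2).
Σ(xᵢ−μ)² = (-0.08)² + (-2.43)² + (-2.80)² + (4.15)² + (5.31)² + (-1.74)² + (1.66)² + (3.07)² + (-3.24)² + (3.31)² = 95.8317.
Posterior: Inv-Gamma(5.6 + 10/2, 15.4 + 95.8317/2) = Inv-Gamma(10.60, 63.31585).
E[σ²|data] = β/(α−1) = 63.31585/9.60 = 6.5954.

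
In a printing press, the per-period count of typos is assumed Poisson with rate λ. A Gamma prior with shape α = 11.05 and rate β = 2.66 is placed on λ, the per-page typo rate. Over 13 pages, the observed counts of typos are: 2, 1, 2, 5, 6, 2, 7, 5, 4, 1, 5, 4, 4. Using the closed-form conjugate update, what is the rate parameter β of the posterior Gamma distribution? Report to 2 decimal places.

15.66

With a Gamma(shape α, rate β) prior, the Poisson likelihood is conjugate: the posterior is Gamma(α + ΣXᵢ, β + n).
Sum of counts S = 48 over n = 13 pages.
Posterior: Gamma(α+S, β+n) = Gamma(11.05+48, 2.66+13) = Gamma(59.05, 15.66).
Posterior β = 15.66.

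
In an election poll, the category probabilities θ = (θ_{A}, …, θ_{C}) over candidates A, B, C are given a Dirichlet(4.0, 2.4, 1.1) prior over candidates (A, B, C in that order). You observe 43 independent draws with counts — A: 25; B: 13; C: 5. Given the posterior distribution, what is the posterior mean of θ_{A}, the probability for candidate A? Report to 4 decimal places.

0.5743

The Dirichlet prior is conjugate to the Multinomial likelihood: each posterior αⱼ = prior αⱼ + observed count nⱼ.
Posterior concentration: (29.0, 15.4, 6.1), total = 50.5.
E[θ_{A}|data] = α_{A}/Σα = 29.0/50.5 = 0.5743.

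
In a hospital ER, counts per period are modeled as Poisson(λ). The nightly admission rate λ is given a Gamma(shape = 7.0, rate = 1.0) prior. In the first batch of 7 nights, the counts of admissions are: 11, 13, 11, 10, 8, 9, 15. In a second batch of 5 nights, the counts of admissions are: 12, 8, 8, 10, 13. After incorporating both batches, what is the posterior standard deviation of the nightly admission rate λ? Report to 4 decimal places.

0.8938

With a Gamma(shape α, rate β) prior, the Poisson likelihood is conjugate: the posterior is Gamma(α + ΣXᵢ, β + n).
Batch 1: sum of counts S = 77 over n = 7 nights.
After batch 1: Gamma(α+S, β+n) = Gamma(7.0+77, 1.0+7) = Gamma(84.0, 8.0).
Batch 2: sum of counts S = 51 over n = 5 nights.
After batch 2: Gamma(α+S, β+n) = Gamma(84.0+51, 8.0+5) = Gamma(135.0, 13.0).
SD = √α/β = √135.0/13.0 = 0.8938.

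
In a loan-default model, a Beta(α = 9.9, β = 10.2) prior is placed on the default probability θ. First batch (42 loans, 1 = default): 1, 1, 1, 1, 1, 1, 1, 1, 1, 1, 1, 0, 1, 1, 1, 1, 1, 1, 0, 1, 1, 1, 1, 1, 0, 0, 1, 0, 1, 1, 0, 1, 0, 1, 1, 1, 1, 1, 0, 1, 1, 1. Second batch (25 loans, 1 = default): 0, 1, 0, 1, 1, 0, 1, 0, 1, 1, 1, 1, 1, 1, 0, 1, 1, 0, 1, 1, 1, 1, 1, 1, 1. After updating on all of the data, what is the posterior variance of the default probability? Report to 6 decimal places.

0.002277

The Beta prior is conjugate to a Binomial/Bernoulli likelihood; the update adds successes to α and failures to β.
After batch 1: Beta(9.9+34, 10.2+8) = Beta(43.9, 18.2).
After batch 2: Beta(43.9+19, 18.2+6) = Beta(62.9, 24.2).
Var = αβ/((α+β)²(α+β+1)) = 62.9·24.2/(87.1²·88.1) = 0.002277.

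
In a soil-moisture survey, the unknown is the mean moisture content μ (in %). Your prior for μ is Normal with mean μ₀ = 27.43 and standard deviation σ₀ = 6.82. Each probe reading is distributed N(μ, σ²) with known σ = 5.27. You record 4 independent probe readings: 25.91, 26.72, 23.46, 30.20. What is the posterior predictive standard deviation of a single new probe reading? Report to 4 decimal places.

5.8150

For Normal data with known variance σ², a Normal(μ₀, σ₀²) prior on μ is conjugate. Posterior precision = 1/σ₀² + n/σ²; posterior mean is the precision-weighted average of μ₀ and x̄.
σ₀² = 6.82² = 46.5124, σ² = 5.27² = 27.7729; σ² + n·σ₀² = 27.7729 + 4·46.5124 = 213.8225.
Posterior precision = 1/σ₀² + n/σ² = 1/46.5124 + 4/27.7729 = (σ² + n·σ₀²)/(σ₀²σ²) = 213.8225/(46.5124·27.7729); posterior variance σₙ² = σ₀²σ²/(σ² + n·σ₀²) = 46.5124·27.7729/213.8225 = 6.041386.
Predictive variance for one new observation = σₙ² + σ² = 46.5124·27.7729/213.8225 + 27.7729 = σ²·(σ₀² + 213.8225)/213.8225 = 27.7729·260.3349/213.8225 = 33.814286; SD = √(27.7729·260.3349/213.8225) = 5.8150.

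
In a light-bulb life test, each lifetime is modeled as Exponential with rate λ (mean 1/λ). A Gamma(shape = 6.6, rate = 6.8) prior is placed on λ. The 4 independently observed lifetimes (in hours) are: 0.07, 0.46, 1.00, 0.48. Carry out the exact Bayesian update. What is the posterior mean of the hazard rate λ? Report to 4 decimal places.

1.2032

With a Gamma(shape α, rate β) prior on the exponential rate λ, the posterior after n observations with total T = Σxᵢ is Gamma(α+n, β+T).
Sum of observations T = 2.01 hours; n = 4.
Posterior: Gamma(6.6+4, 6.8+2.01) = Gamma(10.6, 8.81).
Posterior mean of λ = α/β = 10.6/8.81 = 1.2032.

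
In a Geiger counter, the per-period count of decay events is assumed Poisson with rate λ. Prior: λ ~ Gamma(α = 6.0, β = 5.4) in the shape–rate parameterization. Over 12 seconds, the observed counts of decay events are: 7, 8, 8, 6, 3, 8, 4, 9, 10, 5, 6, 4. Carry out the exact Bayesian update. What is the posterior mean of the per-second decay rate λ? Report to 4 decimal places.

4.8276

With a Gamma(shape α, rate β) prior, the Poisson likelihood is conjugate: the posterior is Gamma(α + ΣXᵢ, β + n).
Sum of counts S = 78 over n = 12 seconds.
Posterior: Gamma(α+S, β+n) = Gamma(6.0+78, 5.4+12) = Gamma(84.0, 17.4).
Posterior mean = α/β = 84.0/17.4 = 4.8276.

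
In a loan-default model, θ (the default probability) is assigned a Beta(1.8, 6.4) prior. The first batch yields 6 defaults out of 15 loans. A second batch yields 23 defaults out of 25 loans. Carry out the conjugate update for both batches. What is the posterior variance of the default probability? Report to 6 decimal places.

0.004689

The Beta prior is conjugate to a Binomial/Bernoulli likelihood; the update adds successes to α and failures to β.
After batch 1: Beta(1.8+6, 6.4+9) = Beta(7.8, 15.4).
After batch 2: Beta(7.8+23, 15.4+2) = Beta(30.8, 17.4).
Var = αβ/((α+β)²(α+β+1)) = 30.8·17.4/(48.2²·49.2) = 0.004689.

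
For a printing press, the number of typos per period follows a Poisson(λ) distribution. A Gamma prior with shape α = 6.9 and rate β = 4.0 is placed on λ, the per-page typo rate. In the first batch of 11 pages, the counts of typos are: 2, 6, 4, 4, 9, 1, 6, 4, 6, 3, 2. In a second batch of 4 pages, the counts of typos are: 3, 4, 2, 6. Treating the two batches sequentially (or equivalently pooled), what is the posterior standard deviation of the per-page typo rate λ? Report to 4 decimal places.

0.4369

With a Gamma(shape α, rate β) prior, the Poisson likelihood is conjugate: the posterior is Gamma(α + ΣXᵢ, β + n).
Batch 1: sum of counts S = 47 over n = 11 pages.
After batch 1: Gamma(α+S, β+n) = Gamma(6.9+47, 4.0+11) = Gamma(53.9, 15.0).
Batch 2: sum of counts S = 15 over n = 4 pages.
After batch 2: Gamma(α+S, β+n) = Gamma(53.9+15, 15.0+4) = Gamma(68.9, 19.0).
SD = √α/β = √68.9/19.0 = 0.4369.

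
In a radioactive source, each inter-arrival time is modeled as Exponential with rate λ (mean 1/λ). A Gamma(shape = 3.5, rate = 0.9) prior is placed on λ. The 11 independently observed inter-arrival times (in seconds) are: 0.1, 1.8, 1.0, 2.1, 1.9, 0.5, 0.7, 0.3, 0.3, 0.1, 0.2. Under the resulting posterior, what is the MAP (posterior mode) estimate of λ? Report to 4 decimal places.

1.3636

With a Gamma(shape α, rate β) prior on the exponential rate λ, the posterior after n observations with total T = Σxᵢ is Gamma(α+n, β+T).
Sum of observations T = 9.0 seconds; n = 11.
Posterior: Gamma(3.5+11, 0.9+9.0) = Gamma(14.5, 9.9).
Mode = (α−1)/β = 1.3636.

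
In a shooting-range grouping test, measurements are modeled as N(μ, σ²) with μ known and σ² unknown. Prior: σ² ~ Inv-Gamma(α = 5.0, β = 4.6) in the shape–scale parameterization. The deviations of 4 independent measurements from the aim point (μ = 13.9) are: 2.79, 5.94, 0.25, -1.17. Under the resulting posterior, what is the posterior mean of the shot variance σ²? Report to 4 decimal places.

4.4749

With known mean μ and an Inverse-Gamma(α, β) prior on σ², the Normal likelihood is conjugate: posterior is Inv-Gamma(α + n/2, β + Σ(xᵢ−μ)²/2).
Σ(xᵢ−μ)² = (2.79)² + (5.94)² + (0.25)² + (-1.17)² = 44.4991.
Posterior: Inv-Gamma(5.0 + 4/2, 4.6 + 44.4991/2) = Inv-Gamma(7.00, 26.84955).
E[σ²|data] = β/(α−1) = 26.84955/6.00 = 4.4749.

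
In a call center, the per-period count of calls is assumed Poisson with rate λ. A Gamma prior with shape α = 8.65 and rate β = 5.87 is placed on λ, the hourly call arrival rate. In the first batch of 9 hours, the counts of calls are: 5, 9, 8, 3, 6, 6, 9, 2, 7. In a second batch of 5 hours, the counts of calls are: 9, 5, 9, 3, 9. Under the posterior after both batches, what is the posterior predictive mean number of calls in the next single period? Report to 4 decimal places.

With a Gamma(shape α, rate β) prior, the Poisson likelihood is conjugate: the posterior is Gamma(α + ΣXᵢ, β + n).
Batch 1: sum of counts S = 55 over n = 9 hours.
After batch 1: Gamma(α+S, β+n) = Gamma(8.65+55, 5.87+9) = Gamma(63.65, 14.87).
Batch 2: sum of counts S = 35 over n = 5 hours.
After batch 2: Gamma(α+S, β+n) = Gamma(63.65+35, 14.87+5) = Gamma(98.65, 19.87).
The predictive distribution for one future period is NegBinom with mean α/β = 4.9648.

4.9648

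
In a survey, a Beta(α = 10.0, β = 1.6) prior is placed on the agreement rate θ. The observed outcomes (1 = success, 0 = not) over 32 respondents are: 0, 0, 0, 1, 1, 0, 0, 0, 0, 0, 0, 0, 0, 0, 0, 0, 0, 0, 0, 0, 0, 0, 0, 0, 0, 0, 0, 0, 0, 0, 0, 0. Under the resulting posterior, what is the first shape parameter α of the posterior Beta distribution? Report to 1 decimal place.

12.0

The Beta prior is conjugate to a Binomial/Bernoulli likelihood; the update adds successes to α and failures to β.
Posterior: Beta(α+k, β+n−k) = Beta(10.0+2, 1.6+30) = Beta(12.0, 31.6).
Posterior α = 12.0.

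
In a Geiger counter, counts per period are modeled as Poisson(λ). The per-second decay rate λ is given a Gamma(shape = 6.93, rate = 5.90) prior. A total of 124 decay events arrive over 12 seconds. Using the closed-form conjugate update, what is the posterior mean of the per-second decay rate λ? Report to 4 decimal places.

With a Gamma(shape α, rate β) prior, the Poisson likelihood is conjugate: the posterior is Gamma(α + ΣXᵢ, β + n).
Posterior: Gamma(α+S, β+n) = Gamma(6.93+124, 5.90+12) = Gamma(130.93, 17.90).
Posterior mean = α/β = 130.93/17.90 = 7.3145.

7.3145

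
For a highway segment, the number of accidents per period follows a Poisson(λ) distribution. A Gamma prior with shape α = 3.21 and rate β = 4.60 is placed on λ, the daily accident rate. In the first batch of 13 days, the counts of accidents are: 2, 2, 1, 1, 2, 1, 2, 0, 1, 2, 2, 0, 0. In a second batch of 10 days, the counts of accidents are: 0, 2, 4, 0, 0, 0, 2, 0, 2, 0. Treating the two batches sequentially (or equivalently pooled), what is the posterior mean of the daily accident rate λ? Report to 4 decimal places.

1.0583

With a Gamma(shape α, rate β) prior, the Poisson likelihood is conjugate: the posterior is Gamma(α + ΣXᵢ, β + n).
Batch 1: sum of counts S = 16 over n = 13 days.
After batch 1: Gamma(α+S, β+n) = Gamma(3.21+16, 4.60+13) = Gamma(19.21, 17.60).
Batch 2: sum of counts S = 10 over n = 10 days.
After batch 2: Gamma(α+S, β+n) = Gamma(19.21+10, 17.60+10) = Gamma(29.21, 27.60).
Posterior mean = α/β = 29.21/27.60 = 1.0583.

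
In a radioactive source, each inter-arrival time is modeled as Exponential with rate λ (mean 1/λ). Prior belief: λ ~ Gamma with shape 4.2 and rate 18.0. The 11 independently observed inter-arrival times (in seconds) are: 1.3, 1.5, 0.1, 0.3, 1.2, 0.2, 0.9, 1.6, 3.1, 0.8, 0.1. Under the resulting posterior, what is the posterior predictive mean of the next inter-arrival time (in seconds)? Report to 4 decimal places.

2.0493

With a Gamma(shape α, rate β) prior on the exponential rate λ, the posterior after n observations with total T = Σxᵢ is Gamma(α+n, β+T).
Sum of observations T = 11.1 seconds; n = 11.
Posterior: Gamma(4.2+11, 18.0+11.1) = Gamma(15.2, 29.1).
The predictive distribution for the next observation is Lomax; its mean is β/(α−1) = 29.1/14.2 = 2.0493.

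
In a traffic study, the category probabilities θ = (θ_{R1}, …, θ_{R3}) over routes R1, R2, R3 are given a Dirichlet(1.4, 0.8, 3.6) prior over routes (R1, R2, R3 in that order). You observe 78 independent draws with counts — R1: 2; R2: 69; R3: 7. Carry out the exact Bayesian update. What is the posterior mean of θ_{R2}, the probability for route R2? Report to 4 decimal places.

0.8329

The Dirichlet prior is conjugate to the Multinomial likelihood: each posterior αⱼ = prior αⱼ + observed count nⱼ.
Posterior concentration: (3.4, 69.8, 10.6), total = 83.8.
E[θ_{R2}|data] = α_{R2}/Σα = 69.8/83.8 = 0.8329.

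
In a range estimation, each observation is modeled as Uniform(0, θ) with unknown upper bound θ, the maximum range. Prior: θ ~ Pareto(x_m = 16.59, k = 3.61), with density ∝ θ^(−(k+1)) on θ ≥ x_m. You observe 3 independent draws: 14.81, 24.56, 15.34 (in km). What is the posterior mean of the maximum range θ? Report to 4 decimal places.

A Pareto(scale x_m, shape k) prior on the upper bound θ of Uniform(0, θ) is conjugate: posterior is Pareto(max(x_m, max xᵢ), k + n).
Sample maximum = 24.56; prior scale x_m = 16.59 → posterior scale = max = 24.56.
Posterior shape = 3.61 + 3 = 6.61.
E[θ|data] = k·x_m/(k−1) = 6.61·24.56/5.61 = 28.9379.

28.9379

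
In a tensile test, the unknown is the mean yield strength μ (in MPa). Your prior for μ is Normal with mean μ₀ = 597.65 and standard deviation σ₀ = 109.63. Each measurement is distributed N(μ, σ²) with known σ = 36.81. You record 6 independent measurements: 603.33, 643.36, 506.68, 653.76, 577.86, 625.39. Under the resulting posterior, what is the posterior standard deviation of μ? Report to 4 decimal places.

14.8884

For Normal data with known variance σ², a Normal(μ₀, σ₀²) prior on μ is conjugate. Posterior precision = 1/σ₀² + n/σ²; posterior mean is the precision-weighted average of μ₀ and x̄.
σ₀² = 109.63² = 12018.7369, σ² = 36.81² = 1354.9761; σ² + n·σ₀² = 1354.9761 + 6·12018.7369 = 73467.3975.
Posterior precision = 1/σ₀² + n/σ² = 1/12018.7369 + 6/1354.9761 = (σ² + n·σ₀²)/(σ₀²σ²) = 73467.3975/(12018.7369·1354.9761); posterior variance σₙ² = σ₀²σ²/(σ² + n·σ₀²) = 12018.7369·1354.9761/73467.3975 = 221.664327.
Posterior SD = √σₙ² = √(12018.7369·1354.9761/73467.3975) = 14.8884.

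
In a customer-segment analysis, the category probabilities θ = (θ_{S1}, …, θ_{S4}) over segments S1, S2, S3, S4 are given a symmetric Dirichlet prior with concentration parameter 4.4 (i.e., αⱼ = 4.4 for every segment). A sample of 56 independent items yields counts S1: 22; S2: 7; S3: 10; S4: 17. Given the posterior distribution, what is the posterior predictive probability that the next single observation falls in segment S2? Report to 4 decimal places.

0.1549

The Dirichlet prior is conjugate to the Multinomial likelihood: each posterior αⱼ = prior αⱼ + observed count nⱼ.
Posterior concentration: (26.4, 11.4, 14.4, 21.4), total = 73.6.
P(next = S2 | data) = α_{S2}/Σα = 0.1549.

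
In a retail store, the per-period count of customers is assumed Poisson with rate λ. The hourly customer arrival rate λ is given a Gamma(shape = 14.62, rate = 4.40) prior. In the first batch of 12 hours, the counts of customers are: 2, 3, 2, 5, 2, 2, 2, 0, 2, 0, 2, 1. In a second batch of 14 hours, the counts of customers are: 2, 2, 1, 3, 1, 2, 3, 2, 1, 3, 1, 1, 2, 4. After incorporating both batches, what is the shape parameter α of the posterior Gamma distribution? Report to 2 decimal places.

65.62

With a Gamma(shape α, rate β) prior, the Poisson likelihood is conjugate: the posterior is Gamma(α + ΣXᵢ, β + n).
Batch 1: sum of counts S = 23 over n = 12 hours.
After batch 1: Gamma(α+S, β+n) = Gamma(14.62+23, 4.40+12) = Gamma(37.62, 16.40).
Batch 2: sum of counts S = 28 over n = 14 hours.
After batch 2: Gamma(α+S, β+n) = Gamma(37.62+28, 16.40+14) = Gamma(65.62, 30.40).
Posterior α = 65.62.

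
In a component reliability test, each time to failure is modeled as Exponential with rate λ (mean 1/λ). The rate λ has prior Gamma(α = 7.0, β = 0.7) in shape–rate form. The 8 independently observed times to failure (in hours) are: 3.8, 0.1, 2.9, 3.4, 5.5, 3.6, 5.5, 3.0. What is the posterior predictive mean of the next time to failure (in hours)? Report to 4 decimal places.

With a Gamma(shape α, rate β) prior on the exponential rate λ, the posterior after n observations with total T = Σxᵢ is Gamma(α+n, β+T).
Sum of observations T = 27.8 hours; n = 8.
Posterior: Gamma(7.0+8, 0.7+27.8) = Gamma(15.0, 28.5).
The predictive distribution for the next observation is Lomax; its mean is β/(α−1) = 28.5/14.0 = 2.0357.

2.0357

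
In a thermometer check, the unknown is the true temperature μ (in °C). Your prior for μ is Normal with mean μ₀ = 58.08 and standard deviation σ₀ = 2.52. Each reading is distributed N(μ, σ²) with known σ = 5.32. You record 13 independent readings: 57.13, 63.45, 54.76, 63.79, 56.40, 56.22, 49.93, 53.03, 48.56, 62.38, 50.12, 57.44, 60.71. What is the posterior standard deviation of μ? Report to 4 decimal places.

1.2733

For Normal data with known variance σ², a Normal(μ₀, σ₀²) prior on μ is conjugate. Posterior precision = 1/σ₀² + n/σ²; posterior mean is the precision-weighted average of μ₀ and x̄.
σ₀² = 2.52² = 6.3504, σ² = 5.32² = 28.3024; σ² + n·σ₀² = 28.3024 + 13·6.3504 = 110.8576.
Posterior precision = 1/σ₀² + n/σ² = 1/6.3504 + 13/28.3024 = (σ² + n·σ₀²)/(σ₀²σ²) = 110.8576/(6.3504·28.3024); posterior variance σₙ² = σ₀²σ²/(σ² + n·σ₀²) = 6.3504·28.3024/110.8576 = 1.621283.
Posterior SD = √σₙ² = √(6.3504·28.3024/110.8576) = 1.2733.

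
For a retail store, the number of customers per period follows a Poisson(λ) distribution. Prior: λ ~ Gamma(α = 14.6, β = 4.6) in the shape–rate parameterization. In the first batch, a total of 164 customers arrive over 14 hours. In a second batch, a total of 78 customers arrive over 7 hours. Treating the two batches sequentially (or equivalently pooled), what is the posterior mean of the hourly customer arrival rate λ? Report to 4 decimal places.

10.0234

With a Gamma(shape α, rate β) prior, the Poisson likelihood is conjugate: the posterior is Gamma(α + ΣXᵢ, β + n).
After batch 1: Gamma(α+S, β+n) = Gamma(14.6+164, 4.6+14) = Gamma(178.6, 18.6).
After batch 2: Gamma(α+S, β+n) = Gamma(178.6+78, 18.6+7) = Gamma(256.6, 25.6).
Posterior mean = α/β = 256.6/25.6 = 10.0234.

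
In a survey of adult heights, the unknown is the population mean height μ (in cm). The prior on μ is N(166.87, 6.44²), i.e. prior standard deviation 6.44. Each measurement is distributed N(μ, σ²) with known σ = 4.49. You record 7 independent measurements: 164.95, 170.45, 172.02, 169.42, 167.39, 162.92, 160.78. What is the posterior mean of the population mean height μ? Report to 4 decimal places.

For Normal data with known variance σ², a Normal(μ₀, σ₀²) prior on μ is conjugate. Posterior precision = 1/σ₀² + n/σ²; posterior mean is the precision-weighted average of μ₀ and x̄.
Σxᵢ = 164.95 + 170.45 + 172.02 + 169.42 + 167.39 + 162.92 + 160.78 = 1167.93, so n·x̄ = 1167.93.
σ₀² = 6.44² = 41.4736, σ² = 4.49² = 20.1601; σ² + n·σ₀² = 20.1601 + 7·41.4736 = 310.4753.
Posterior mean = (μ₀/σ₀² + n·x̄/σ²)/(1/σ₀² + n/σ²) = (σ²·μ₀ + σ₀²·n·x̄)/(σ² + n·σ₀²) = (20.1601·166.87 + 41.4736·1167.93)/310.4753 = 51802.377535/310.4753 = 166.8486.

166.8486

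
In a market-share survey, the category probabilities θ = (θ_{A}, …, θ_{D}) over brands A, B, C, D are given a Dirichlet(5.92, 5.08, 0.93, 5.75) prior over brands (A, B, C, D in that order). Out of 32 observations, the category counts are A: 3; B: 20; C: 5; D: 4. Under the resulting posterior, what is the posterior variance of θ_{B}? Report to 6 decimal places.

The Dirichlet prior is conjugate to the Multinomial likelihood: each posterior αⱼ = prior αⱼ + observed count nⱼ.
Posterior concentration: (8.92, 25.08, 5.93, 9.75), total = 49.68.
Var[θ_j] = α_j(Σα−α_j)/((Σα)²(Σα+1)) = 25.08·24.60/(49.68²·50.68) = 0.004932.

0.004932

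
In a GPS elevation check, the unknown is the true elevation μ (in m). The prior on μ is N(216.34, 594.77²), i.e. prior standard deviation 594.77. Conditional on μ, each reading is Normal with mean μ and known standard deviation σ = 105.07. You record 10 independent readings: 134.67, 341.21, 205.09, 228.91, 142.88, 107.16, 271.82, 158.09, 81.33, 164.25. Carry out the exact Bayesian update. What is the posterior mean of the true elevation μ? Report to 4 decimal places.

183.6430

For Normal data with known variance σ², a Normal(μ₀, σ₀²) prior on μ is conjugate. Posterior precision = 1/σ₀² + n/σ²; posterior mean is the precision-weighted average of μ₀ and x̄.
Σxᵢ = 134.67 + 341.21 + 205.09 + 228.91 + 142.88 + 107.16 + 271.82 + 158.09 + 81.33 + 164.25 = 1835.41, so n·x̄ = 1835.41.
σ₀² = 594.77² = 353751.3529, σ² = 105.07² = 11039.7049; σ² + n·σ₀² = 11039.7049 + 10·353751.3529 = 3548553.2339.
Posterior mean = (μ₀/σ₀² + n·x̄/σ²)/(1/σ₀² + n/σ²) = (σ²·μ₀ + σ₀²·n·x̄)/(σ² + n·σ₀²) = (11039.7049·216.34 + 353751.3529·1835.41)/3548553.2339 = 651667100.384255/3548553.2339 = 183.6430.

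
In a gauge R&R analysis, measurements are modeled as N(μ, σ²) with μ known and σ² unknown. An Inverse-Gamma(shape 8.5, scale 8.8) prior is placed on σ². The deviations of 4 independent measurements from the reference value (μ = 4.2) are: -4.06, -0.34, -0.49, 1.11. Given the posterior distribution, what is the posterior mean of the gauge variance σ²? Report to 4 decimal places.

With known mean μ and an Inverse-Gamma(α, β) prior on σ², the Normal likelihood is conjugate: posterior is Inv-Gamma(α + n/2, β + Σ(xᵢ−μ)²/2).
Σ(xᵢ−μ)² = (-4.06)² + (-0.34)² + (-0.49)² + (1.11)² = 18.0714.
Posterior: Inv-Gamma(8.5 + 4/2, 8.8 + 18.0714/2) = Inv-Gamma(10.50, 17.83570).
E[σ²|data] = β/(α−1) = 17.83570/9.50 = 1.8774.

1.8774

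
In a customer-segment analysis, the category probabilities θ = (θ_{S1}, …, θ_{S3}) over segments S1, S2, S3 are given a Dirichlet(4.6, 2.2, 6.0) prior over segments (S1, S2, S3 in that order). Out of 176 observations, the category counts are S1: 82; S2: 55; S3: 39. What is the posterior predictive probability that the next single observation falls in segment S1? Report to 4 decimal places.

0.4587

The Dirichlet prior is conjugate to the Multinomial likelihood: each posterior αⱼ = prior αⱼ + observed count nⱼ.
Posterior concentration: (86.6, 57.2, 45.0), total = 188.8.
P(next = S1 | data) = α_{S1}/Σα = 0.4587.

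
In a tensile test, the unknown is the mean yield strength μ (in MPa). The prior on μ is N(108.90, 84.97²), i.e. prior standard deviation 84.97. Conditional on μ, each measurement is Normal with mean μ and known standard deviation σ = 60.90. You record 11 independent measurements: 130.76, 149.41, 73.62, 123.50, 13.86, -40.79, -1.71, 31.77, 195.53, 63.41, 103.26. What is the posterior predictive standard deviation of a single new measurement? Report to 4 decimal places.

For Normal data with known variance σ², a Normal(μ₀, σ₀²) prior on μ is conjugate. Posterior precision = 1/σ₀² + n/σ²; posterior mean is the precision-weighted average of μ₀ and x̄.
σ₀² = 84.97² = 7219.9009, σ² = 60.90² = 3708.81; σ² + n·σ₀² = 3708.81 + 11·7219.9009 = 83127.7199.
Posterior precision = 1/σ₀² + n/σ² = 1/7219.9009 + 11/3708.81 = (σ² + n·σ₀²)/(σ₀²σ²) = 83127.7199/(7219.9009·3708.81); posterior variance σₙ² = σ₀²σ²/(σ² + n·σ₀²) = 7219.9009·3708.81/83127.7199 = 322.121678.
Predictive variance for one new observation = σₙ² + σ² = 7219.9009·3708.81/83127.7199 + 3708.81 = σ²·(σ₀² + 83127.7199)/83127.7199 = 3708.81·90347.6208/83127.7199 = 4030.931678; SD = √(3708.81·90347.6208/83127.7199) = 63.4896.

63.4896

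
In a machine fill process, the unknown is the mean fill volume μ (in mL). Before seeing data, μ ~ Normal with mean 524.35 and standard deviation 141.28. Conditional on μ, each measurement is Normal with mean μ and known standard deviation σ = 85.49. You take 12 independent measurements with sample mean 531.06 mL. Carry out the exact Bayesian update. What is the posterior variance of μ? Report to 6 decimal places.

For Normal data with known variance σ², a Normal(μ₀, σ₀²) prior on μ is conjugate. Posterior precision = 1/σ₀² + n/σ²; posterior mean is the precision-weighted average of μ₀ and x̄.
σ₀² = 141.28² = 19960.0384, σ² = 85.49² = 7308.5401; σ² + n·σ₀² = 7308.5401 + 12·19960.0384 = 246829.0009.
Posterior precision = 1/σ₀² + n/σ² = 1/19960.0384 + 12/7308.5401 = (σ² + n·σ₀²)/(σ₀²σ²) = 246829.0009/(19960.0384·7308.5401); posterior variance σₙ² = σ₀²σ²/(σ² + n·σ₀²) = 19960.0384·7308.5401/246829.0009 = 591.011350.

591.011350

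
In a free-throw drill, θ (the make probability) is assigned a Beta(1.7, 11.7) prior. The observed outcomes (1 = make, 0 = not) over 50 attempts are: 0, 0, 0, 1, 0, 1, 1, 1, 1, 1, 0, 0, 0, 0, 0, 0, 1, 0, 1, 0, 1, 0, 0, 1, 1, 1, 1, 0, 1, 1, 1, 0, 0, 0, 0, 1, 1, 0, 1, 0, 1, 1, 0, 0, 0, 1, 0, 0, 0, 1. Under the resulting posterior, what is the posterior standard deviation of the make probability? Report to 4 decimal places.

The Beta prior is conjugate to a Binomial/Bernoulli likelihood; the update adds successes to α and failures to β.
Posterior: Beta(α+k, β+n−k) = Beta(1.7+23, 11.7+27) = Beta(24.7, 38.7).
Var = αβ/((α+β)²(α+β+1)) = 24.7·38.7/(63.4²·64.4) = 0.00369270; SD = √0.00369270 = 0.0608.

0.0608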